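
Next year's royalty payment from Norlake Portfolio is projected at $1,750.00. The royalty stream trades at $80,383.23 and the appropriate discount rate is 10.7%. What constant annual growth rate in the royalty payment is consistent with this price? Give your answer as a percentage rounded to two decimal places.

8.52%

P = D₁/(r−g) ⇒ g = r − D₁/P = 0.107 − $1,750.00/$80,383.23 = 0.085229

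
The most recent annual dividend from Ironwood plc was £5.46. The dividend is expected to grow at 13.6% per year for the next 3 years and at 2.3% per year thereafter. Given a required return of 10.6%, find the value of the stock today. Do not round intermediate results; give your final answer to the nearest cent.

£90.21

D_1 = 6.20256
D_2 = 7.04611
D_3 = 8.00438
Terminal value at year 3: TV = D_3×(1+g_2)/(r−g_2) = 8.18848/0.083 = 98.65638
P_0 = D_1/(1+r)^1 + D_2/(1+r)^2 + D_3/(1+r)^3 + TV/(1+r)^3
    = 5.60810 + 5.76022 + 5.91646 + 72.92221 = 90.20699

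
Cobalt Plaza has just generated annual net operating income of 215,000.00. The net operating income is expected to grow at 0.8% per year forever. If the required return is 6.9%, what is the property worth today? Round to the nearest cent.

3552786.89

D₁ = D₀ × (1 + g) = 215,000.00 × 1.008 = 216,720.0000
Growing perpetuity: P = D₁ / (r − g) = 216,720.0000 / (0.069 − 0.008) = 3,552,786.89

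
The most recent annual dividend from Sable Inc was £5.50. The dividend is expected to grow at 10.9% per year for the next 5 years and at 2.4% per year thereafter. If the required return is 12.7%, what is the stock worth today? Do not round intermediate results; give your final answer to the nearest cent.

£76.66

D_1 = 6.09950
D_2 = 6.76435
D_3 = 7.50166
D_4 = 8.31934
D_5 = 9.22615
Terminal value at year 5: TV = D_5×(1+g_2)/(r−g_2) = 9.44758/0.103 = 91.72404
P_0 = D_1/(1+r)^1 + D_2/(1+r)^2 + D_3/(1+r)^3 + D_4/(1+r)^4 + D_5/(1+r)^5 + TV/(1+r)^5
    = 5.41216 + 5.32572 + 5.24066 + 5.15695 + 5.07459 + 50.45028 = 76.66035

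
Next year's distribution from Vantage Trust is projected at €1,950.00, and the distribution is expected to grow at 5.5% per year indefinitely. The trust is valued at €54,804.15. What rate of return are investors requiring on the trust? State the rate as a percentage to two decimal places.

P = D₁/(r − g) ⇒ r = D₁/P + g = €1,950.0000/€54,804.15 + 0.055 = 0.035581 + 0.055 = 0.090581

9.06%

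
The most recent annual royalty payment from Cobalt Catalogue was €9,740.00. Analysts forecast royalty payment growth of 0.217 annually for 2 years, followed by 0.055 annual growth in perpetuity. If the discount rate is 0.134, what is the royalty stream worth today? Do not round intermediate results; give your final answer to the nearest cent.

D_1 = 11853.58000
D_2 = 14425.80686
Terminal value at year 2: TV = D_2×(1+g_2)/(r−g_2) = 15219.22624/0.079 = 192648.43338
P_0 = D_1/(1+r)^1 + D_2/(1+r)^2 + TV/(1+r)^2
    = 10452.89242 + 11217.96303 + 149809.50622 = 171480.36166

€171480.36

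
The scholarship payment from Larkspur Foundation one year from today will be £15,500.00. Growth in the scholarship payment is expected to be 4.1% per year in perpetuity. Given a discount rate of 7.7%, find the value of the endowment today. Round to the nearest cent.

Growing perpetuity: P = D₁ / (r − g) = £15,500.0000 / (0.077 − 0.041) = £430,555.56

£430555.56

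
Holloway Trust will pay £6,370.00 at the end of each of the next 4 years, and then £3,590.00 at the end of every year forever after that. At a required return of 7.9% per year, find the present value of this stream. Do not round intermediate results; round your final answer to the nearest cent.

£54671.28

PV of 4-year annuity: £6,370.00 × [1 − (1+0.079)^−4] / 0.079 = 21145.29572
Perpetuity value at year 4: £3,590.00 / 0.079 = 45443.03797
PV of perpetuity: 45443.03797 / (1+0.079)^4 = 33525.98748
Total PV = 21145.29572 + 33525.98748 = 54671.28320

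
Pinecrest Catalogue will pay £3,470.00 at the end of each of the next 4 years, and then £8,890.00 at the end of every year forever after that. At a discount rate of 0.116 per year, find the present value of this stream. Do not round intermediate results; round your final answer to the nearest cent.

PV of 4-year annuity: £3,470.00 × [1 − (1+0.116)^−4] / 0.116 = 10629.01229
Perpetuity value at year 4: £8,890.00 / 0.116 = 76637.93103
PV of perpetuity: 76637.93103 / (1+0.116)^4 = 49406.83039
Total PV = 10629.01229 + 49406.83039 = 60035.84268

£60035.84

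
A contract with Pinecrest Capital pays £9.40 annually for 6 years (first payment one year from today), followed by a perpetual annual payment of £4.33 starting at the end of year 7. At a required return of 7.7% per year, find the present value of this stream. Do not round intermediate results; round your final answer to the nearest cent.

£79.89

PV of 6-year annuity: £9.40 × [1 − (1+0.077)^−6] / 0.077 = 43.85340
Perpetuity value at year 6: £4.33 / 0.077 = 56.23377
PV of perpetuity: 56.23377 / (1+0.077)^6 = 36.03321
Total PV = 43.85340 + 36.03321 = 79.88661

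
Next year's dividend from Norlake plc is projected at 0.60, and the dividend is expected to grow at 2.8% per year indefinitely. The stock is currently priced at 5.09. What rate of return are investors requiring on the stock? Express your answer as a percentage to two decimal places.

P = D₁/(r − g) ⇒ r = D₁/P + g = 0.6000/5.09 + 0.028 = 0.117878 + 0.028 = 0.145878

14.59%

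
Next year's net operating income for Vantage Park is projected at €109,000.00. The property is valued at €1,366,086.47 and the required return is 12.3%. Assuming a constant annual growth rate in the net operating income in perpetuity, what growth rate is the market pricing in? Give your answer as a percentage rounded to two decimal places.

P = D₁/(r−g) ⇒ g = r − D₁/P = 0.123 − €109,000.00/€1,366,086.47 = 0.043210

4.32%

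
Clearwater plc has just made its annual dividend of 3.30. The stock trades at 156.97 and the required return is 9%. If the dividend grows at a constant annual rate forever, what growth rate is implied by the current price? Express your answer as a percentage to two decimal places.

6.76%

P = D₀(1+g)/(r−g) ⇒ P(r−g) = D₀(1+g) ⇒ g(P+D₀) = P·r − D₀
g = (P·r − D₀)/(P + D₀) = (156.97×0.09 − 3.30) / (156.97 + 3.30) = 0.067557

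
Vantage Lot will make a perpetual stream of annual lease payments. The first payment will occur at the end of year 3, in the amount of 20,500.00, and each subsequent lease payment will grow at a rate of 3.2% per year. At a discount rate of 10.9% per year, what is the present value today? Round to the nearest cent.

Value at end of year 2: C₁ / (r − g) = 20,500.00 / (0.109 − 0.032) = 266,233.7662
Discount to today: PV = 266,233.7662 / (1 + 0.109)^2 = 266,233.7662 / 1.229881 = 216,471.16

216471.16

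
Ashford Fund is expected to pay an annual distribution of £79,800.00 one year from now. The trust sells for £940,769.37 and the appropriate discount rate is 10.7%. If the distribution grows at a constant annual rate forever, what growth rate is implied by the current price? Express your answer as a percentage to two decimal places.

2.22%

P = D₁/(r−g) ⇒ g = r − D₁/P = 0.107 − £79,800.00/£940,769.37 = 0.022176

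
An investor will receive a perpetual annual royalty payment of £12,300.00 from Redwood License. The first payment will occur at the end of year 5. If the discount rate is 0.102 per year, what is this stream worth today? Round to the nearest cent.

£81767.09

Value at end of year 4: C / r = £12,300.00 / 0.102 = £120,588.2353
Discount to today: PV = £120,588.2353 / (1 + 0.102)^4 = £120,588.2353 / 1.474777 = £81,767.09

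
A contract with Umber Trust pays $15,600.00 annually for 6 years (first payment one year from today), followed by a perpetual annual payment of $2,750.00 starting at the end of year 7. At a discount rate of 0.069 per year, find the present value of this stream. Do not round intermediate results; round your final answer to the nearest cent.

$101294.65

PV of 6-year annuity: $15,600.00 × [1 − (1+0.069)^−6] / 0.069 = 74588.12740
Perpetuity value at year 6: $2,750.00 / 0.069 = 39855.07246
PV of perpetuity: 39855.07246 / (1+0.069)^6 = 26706.52437
Total PV = 74588.12740 + 26706.52437 = 101294.65176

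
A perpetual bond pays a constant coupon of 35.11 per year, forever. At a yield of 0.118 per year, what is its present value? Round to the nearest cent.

Level perpetuity: PV = C / r = 35.11 / 0.118 = 297.54

297.54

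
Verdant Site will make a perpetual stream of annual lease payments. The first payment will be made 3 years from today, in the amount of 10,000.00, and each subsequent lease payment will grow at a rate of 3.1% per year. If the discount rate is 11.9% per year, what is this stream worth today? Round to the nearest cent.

Value at end of year 2: C₁ / (r − g) = 10,000.00 / (0.119 − 0.031) = 113,636.3636
Discount to today: PV = 113,636.3636 / (1 + 0.119)^2 = 113,636.3636 / 1.252161 = 90,752.20

90752.20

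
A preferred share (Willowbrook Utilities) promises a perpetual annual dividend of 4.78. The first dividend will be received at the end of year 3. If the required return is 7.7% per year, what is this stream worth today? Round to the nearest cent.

53.52

Value at end of year 2: C / r = 4.78 / 0.077 = 62.0779
Discount to today: PV = 62.0779 / (1 + 0.077)^2 = 62.0779 / 1.159929 = 53.52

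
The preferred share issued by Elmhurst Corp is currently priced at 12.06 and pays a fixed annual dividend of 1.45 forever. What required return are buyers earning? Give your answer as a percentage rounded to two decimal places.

12.02%

P = C/r ⇒ r = C/P = 1.45/12.06 = 0.120232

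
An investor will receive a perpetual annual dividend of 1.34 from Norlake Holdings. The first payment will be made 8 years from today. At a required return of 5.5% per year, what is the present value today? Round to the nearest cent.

16.75

Value at end of year 7: C / r = 1.34 / 0.055 = 24.3636
Discount to today: PV = 24.3636 / (1 + 0.055)^7 = 24.3636 / 1.454679 = 16.75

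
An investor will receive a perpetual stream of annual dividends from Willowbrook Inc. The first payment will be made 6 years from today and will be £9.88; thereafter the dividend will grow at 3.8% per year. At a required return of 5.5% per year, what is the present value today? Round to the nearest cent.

£444.68

Value at end of year 5: C₁ / (r − g) = £9.88 / (0.055 − 0.038) = £581.1765
Discount to today: PV = £581.1765 / (1 + 0.055)^5 = £581.1765 / 1.306960 = £444.68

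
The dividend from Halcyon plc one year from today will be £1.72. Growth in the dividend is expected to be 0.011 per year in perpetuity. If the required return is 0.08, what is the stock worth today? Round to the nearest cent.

£24.93

Growing perpetuity: P = D₁ / (r − g) = £1.7200 / (0.08 − 0.011) = £24.93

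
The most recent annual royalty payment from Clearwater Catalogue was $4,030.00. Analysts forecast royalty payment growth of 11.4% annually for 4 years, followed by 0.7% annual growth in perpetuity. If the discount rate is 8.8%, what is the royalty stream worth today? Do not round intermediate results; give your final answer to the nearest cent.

D_1 = 4489.42000
D_2 = 5001.21388
D_3 = 5571.35226
D_4 = 6206.48642
Terminal value at year 4: TV = D_4×(1+g_2)/(r−g_2) = 6249.93183/0.081 = 77159.65216
P_0 = D_1/(1+r)^1 + D_2/(1+r)^2 + D_3/(1+r)^3 + D_4/(1+r)^4 + TV/(1+r)^4
    = 4126.30515 + 4224.91170 + 4325.87467 + 4429.25035 + 55064.87779 = 72171.21966

$72171.22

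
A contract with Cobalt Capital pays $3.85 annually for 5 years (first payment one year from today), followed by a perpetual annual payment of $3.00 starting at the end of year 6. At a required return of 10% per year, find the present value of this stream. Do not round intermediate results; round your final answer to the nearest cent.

$33.22

PV of 5-year annuity: $3.85 × [1 − (1+0.1)^−5] / 0.1 = 14.59453
Perpetuity value at year 5: $3.00 / 0.1 = 30.00000
PV of perpetuity: 30.00000 / (1+0.1)^5 = 18.62764
Total PV = 14.59453 + 18.62764 = 33.22217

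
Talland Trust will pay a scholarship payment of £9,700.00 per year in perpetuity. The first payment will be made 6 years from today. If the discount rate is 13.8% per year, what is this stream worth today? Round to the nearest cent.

£36828.27

Value at end of year 5: C / r = £9,700.00 / 0.138 = £70,289.8551
Discount to today: PV = £70,289.8551 / (1 + 0.138)^5 = £70,289.8551 / 1.908584 = £36,828.27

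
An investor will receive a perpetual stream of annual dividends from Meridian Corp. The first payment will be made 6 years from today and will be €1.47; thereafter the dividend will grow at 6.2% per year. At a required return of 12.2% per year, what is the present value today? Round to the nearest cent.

€13.78

Value at end of year 5: C₁ / (r − g) = €1.47 / (0.122 − 0.062) = €24.5000
Discount to today: PV = €24.5000 / (1 + 0.122)^5 = €24.5000 / 1.778133 = €13.78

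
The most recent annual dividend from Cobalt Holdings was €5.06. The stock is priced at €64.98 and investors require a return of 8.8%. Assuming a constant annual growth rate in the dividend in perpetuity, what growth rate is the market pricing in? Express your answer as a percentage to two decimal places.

P = D₀(1+g)/(r−g) ⇒ P(r−g) = D₀(1+g) ⇒ g(P+D₀) = P·r − D₀
g = (P·r − D₀)/(P + D₀) = (€64.98×0.088 − €5.06) / (€64.98 + €5.06) = 0.009398

0.94%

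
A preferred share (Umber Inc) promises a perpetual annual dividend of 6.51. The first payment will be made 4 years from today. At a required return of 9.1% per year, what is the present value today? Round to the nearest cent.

55.09

Value at end of year 3: C / r = 6.51 / 0.091 = 71.5385
Discount to today: PV = 71.5385 / (1 + 0.091)^3 = 71.5385 / 1.298597 = 55.09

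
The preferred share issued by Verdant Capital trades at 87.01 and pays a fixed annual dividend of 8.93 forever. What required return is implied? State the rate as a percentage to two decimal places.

10.26%

P = C/r ⇒ r = C/P = 8.93/87.01 = 0.102632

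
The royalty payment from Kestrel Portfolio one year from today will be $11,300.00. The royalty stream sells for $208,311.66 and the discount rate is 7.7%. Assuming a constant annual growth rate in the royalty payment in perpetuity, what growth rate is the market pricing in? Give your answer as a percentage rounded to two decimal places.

P = D₁/(r−g) ⇒ g = r − D₁/P = 0.077 − $11,300.00/$208,311.66 = 0.022754

2.28%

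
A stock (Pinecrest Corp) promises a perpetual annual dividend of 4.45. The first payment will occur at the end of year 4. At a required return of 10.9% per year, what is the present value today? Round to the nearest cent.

Value at end of year 3: C / r = 4.45 / 0.109 = 40.8257
Discount to today: PV = 40.8257 / (1 + 0.109)^3 = 40.8257 / 1.363938 = 29.93

29.93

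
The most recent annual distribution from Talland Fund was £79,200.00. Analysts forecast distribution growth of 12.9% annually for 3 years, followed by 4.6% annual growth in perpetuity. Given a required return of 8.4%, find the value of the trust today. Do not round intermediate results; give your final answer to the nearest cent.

D_1 = 89416.80000
D_2 = 100951.56720
D_3 = 113974.31937
Terminal value at year 3: TV = D_3×(1+g_2)/(r−g_2) = 119217.13806/0.038 = 3137293.10684
P_0 = D_1/(1+r)^1 + D_2/(1+r)^2 + D_3/(1+r)^3 + TV/(1+r)^3
    = 82487.82288 + 85912.13287 + 89478.59595 + 2463016.08849 = 2720894.64018

£2720894.64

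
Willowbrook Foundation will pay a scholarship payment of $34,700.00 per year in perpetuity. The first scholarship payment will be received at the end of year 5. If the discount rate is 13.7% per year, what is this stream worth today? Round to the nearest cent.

Value at end of year 4: C / r = $34,700.00 / 0.137 = $253,284.6715
Discount to today: PV = $253,284.6715 / (1 + 0.137)^4 = $253,284.6715 / 1.671252 = $151,553.88

$151553.88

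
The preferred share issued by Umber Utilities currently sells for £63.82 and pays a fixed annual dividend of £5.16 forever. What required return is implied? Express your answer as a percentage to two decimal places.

P = C/r ⇒ r = C/P = £5.16/£63.82 = 0.080852

8.09%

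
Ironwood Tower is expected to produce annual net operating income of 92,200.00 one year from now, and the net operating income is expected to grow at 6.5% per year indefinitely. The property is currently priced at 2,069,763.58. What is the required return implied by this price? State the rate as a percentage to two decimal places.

P = D₁/(r − g) ⇒ r = D₁/P + g = 92,200.0000/2,069,763.58 + 0.065 = 0.044546 + 0.065 = 0.109546

10.95%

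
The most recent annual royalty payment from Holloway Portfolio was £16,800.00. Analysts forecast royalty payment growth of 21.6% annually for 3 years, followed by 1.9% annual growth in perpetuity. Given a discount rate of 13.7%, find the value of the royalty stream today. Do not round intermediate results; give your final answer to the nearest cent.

£235202.05

D_1 = 20428.80000
D_2 = 24841.42080
D_3 = 30207.16769
Terminal value at year 3: TV = D_3×(1+g_2)/(r−g_2) = 30781.10388/0.118 = 260856.81253
P_0 = D_1/(1+r)^1 + D_2/(1+r)^2 + D_3/(1+r)^3 + TV/(1+r)^3
    = 17967.28232 + 19215.66869 + 20550.79431 + 177468.30001 = 235202.04534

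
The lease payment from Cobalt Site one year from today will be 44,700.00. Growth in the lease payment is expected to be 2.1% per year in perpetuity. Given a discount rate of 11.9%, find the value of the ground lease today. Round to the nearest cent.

Growing perpetuity: P = D₁ / (r − g) = 44,700.0000 / (0.119 − 0.021) = 456,122.45

456122.45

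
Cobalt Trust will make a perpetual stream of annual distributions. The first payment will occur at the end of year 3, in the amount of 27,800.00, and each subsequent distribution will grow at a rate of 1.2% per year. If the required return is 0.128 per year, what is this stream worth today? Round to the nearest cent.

188351.29

Value at end of year 2: C₁ / (r − g) = 27,800.00 / (0.128 − 0.012) = 239,655.1724
Discount to today: PV = 239,655.1724 / (1 + 0.128)^2 = 239,655.1724 / 1.272384 = 188,351.29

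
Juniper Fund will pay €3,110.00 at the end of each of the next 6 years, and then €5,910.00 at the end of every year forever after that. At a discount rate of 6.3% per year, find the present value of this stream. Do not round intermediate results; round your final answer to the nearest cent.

€80169.84

PV of 6-year annuity: €3,110.00 × [1 − (1+0.063)^−6] / 0.063 = 15149.78723
Perpetuity value at year 6: €5,910.00 / 0.063 = 93809.52381
PV of perpetuity: 93809.52381 / (1+0.063)^6 = 65020.05676
Total PV = 15149.78723 + 65020.05676 = 80169.84399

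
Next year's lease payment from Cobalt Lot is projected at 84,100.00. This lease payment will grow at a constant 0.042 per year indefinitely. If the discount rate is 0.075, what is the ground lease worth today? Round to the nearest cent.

2548484.85

Growing perpetuity: P = D₁ / (r − g) = 84,100.0000 / (0.075 − 0.042) = 2,548,484.85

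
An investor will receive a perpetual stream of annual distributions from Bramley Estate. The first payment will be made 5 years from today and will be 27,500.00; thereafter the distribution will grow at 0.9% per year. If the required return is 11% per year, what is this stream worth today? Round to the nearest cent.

Value at end of year 4: C₁ / (r − g) = 27,500.00 / (0.11 − 0.009) = 272,277.2277
Discount to today: PV = 272,277.2277 / (1 + 0.11)^4 = 272,277.2277 / 1.518070 = 179,357.44

179357.44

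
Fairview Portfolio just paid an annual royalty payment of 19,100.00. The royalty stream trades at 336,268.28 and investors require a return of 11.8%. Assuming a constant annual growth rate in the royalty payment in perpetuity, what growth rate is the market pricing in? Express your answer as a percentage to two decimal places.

5.79%

P = D₀(1+g)/(r−g) ⇒ P(r−g) = D₀(1+g) ⇒ g(P+D₀) = P·r − D₀
g = (P·r − D₀)/(P + D₀) = (336,268.28×0.118 − 19,100.00) / (336,268.28 + 19,100.00) = 0.057911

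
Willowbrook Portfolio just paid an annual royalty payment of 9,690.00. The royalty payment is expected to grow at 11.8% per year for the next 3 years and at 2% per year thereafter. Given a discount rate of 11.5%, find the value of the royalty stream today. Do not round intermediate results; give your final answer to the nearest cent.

D_1 = 10833.42000
D_2 = 12111.76356
D_3 = 13540.95166
Terminal value at year 3: TV = D_3×(1+g_2)/(r−g_2) = 13811.77069/0.095 = 145387.05993
P_0 = D_1/(1+r)^1 + D_2/(1+r)^2 + D_3/(1+r)^3 + TV/(1+r)^3
    = 9716.07175 + 9742.21365 + 9768.42588 + 104882.04629 = 134108.75757

134108.76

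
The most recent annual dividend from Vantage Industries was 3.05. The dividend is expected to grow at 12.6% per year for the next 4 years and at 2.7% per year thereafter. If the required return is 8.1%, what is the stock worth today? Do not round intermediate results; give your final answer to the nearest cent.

D_1 = 3.43430
D_2 = 3.86702
D_3 = 4.35427
D_4 = 4.90290
Terminal value at year 4: TV = D_4×(1+g_2)/(r−g_2) = 5.03528/0.054 = 93.24597
P_0 = D_1/(1+r)^1 + D_2/(1+r)^2 + D_3/(1+r)^3 + D_4/(1+r)^4 + TV/(1+r)^4
    = 3.17697 + 3.30922 + 3.44697 + 3.59046 + 68.28531 = 81.80893

81.81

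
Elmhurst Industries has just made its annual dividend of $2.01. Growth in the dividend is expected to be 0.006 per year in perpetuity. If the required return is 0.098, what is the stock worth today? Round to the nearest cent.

$21.98

D₁ = D₀ × (1 + g) = $2.01 × 1.006 = $2.0221
Growing perpetuity: P = D₁ / (r − g) = $2.0221 / (0.098 − 0.006) = $21.98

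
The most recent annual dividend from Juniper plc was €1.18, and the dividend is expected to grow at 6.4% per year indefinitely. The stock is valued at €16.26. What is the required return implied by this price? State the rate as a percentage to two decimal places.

D₁ = €1.18 × 1.064 = €1.2555
P = D₁/(r − g) ⇒ r = D₁/P + g = €1.2555/€16.26 + 0.064 = 0.077215 + 0.064 = 0.141215

14.12%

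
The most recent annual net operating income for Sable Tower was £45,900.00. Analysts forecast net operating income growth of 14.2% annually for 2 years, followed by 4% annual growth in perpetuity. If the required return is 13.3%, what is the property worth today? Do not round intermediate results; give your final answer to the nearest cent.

D_1 = 52417.80000
D_2 = 59861.12760
Terminal value at year 2: TV = D_2×(1+g_2)/(r−g_2) = 62255.57270/0.093 = 669414.76026
P_0 = D_1/(1+r)^1 + D_2/(1+r)^2 + TV/(1+r)^2
    = 46264.60724 + 46632.11074 + 521477.36738 = 614374.08536

£614374.09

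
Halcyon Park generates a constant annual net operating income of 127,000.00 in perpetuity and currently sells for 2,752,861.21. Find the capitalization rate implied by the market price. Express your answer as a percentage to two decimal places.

4.61%

P = C/r ⇒ r = C/P = 127,000.00/2,752,861.21 = 0.046134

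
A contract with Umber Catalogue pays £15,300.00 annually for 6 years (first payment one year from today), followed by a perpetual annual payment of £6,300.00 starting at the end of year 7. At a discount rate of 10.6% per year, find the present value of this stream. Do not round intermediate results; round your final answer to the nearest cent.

£97951.60

PV of 6-year annuity: £15,300.00 × [1 − (1+0.106)^−6] / 0.106 = 65479.98017
Perpetuity value at year 6: £6,300.00 / 0.106 = 59433.96226
PV of perpetuity: 59433.96226 / (1+0.106)^6 = 32471.61749
Total PV = 65479.98017 + 32471.61749 = 97951.59766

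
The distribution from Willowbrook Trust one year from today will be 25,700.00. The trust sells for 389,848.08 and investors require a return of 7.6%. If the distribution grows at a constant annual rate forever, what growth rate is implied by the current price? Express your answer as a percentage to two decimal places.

1.01%

P = D₁/(r−g) ⇒ g = r − D₁/P = 0.076 − 25,700.00/389,848.08 = 0.010077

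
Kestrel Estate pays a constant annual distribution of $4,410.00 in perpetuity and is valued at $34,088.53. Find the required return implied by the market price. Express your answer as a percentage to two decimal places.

12.94%

P = C/r ⇒ r = C/P = $4,410.00/$34,088.53 = 0.129369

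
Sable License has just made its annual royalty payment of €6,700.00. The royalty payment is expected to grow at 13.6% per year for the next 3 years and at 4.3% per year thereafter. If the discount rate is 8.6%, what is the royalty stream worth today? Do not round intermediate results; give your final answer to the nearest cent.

D_1 = 7611.20000
D_2 = 8646.32320
D_3 = 9822.22316
Terminal value at year 3: TV = D_3×(1+g_2)/(r−g_2) = 10244.57875/0.043 = 238246.01746
P_0 = D_1/(1+r)^1 + D_2/(1+r)^2 + D_3/(1+r)^3 + TV/(1+r)^3
    = 7008.47145 + 7331.14509 + 7668.67480 + 186009.94910 = 208018.24044

€208018.24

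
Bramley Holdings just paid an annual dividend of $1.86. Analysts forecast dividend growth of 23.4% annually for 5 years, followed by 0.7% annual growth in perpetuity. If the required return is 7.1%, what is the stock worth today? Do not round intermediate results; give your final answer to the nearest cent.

D_1 = 2.29524
D_2 = 2.83233
D_3 = 3.49509
D_4 = 4.31294
D_5 = 5.32217
Terminal value at year 5: TV = D_5×(1+g_2)/(r−g_2) = 5.35943/0.064 = 83.74102
P_0 = D_1/(1+r)^1 + D_2/(1+r)^2 + D_3/(1+r)^3 + D_4/(1+r)^4 + D_5/(1+r)^5 + TV/(1+r)^5
    = 2.14308 + 2.46925 + 2.84505 + 3.27805 + 3.77695 + 59.42797 = 73.94035

$73.94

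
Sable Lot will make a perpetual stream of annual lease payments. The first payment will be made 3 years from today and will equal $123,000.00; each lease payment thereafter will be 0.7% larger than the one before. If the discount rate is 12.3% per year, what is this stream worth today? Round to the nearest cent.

$840790.14

Value at end of year 2: C₁ / (r − g) = $123,000.00 / (0.123 − 0.007) = $1,060,344.8276
Discount to today: PV = $1,060,344.8276 / (1 + 0.123)^2 = $1,060,344.8276 / 1.261129 = $840,790.14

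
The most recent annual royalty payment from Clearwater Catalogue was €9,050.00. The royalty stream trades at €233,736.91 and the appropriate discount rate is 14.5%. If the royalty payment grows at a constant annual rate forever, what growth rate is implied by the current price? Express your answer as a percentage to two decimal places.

10.23%

P = D₀(1+g)/(r−g) ⇒ P(r−g) = D₀(1+g) ⇒ g(P+D₀) = P·r − D₀
g = (P·r − D₀)/(P + D₀) = (€233,736.91×0.145 − €9,050.00) / (€233,736.91 + €9,050.00) = 0.102320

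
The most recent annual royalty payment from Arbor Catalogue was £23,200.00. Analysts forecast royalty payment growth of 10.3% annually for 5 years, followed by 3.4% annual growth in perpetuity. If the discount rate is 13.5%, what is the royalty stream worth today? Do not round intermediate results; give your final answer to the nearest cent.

D_1 = 25589.60000
D_2 = 28225.32880
D_3 = 31132.53767
D_4 = 34339.18905
D_5 = 37876.12552
Terminal value at year 5: TV = D_5×(1+g_2)/(r−g_2) = 39163.91379/0.101 = 387761.52263
P_0 = D_1/(1+r)^1 + D_2/(1+r)^2 + D_3/(1+r)^3 + D_4/(1+r)^4 + D_5/(1+r)^5 + TV/(1+r)^5
    = 22545.90308 + 21910.24767 + 21292.51381 + 20692.19624 + 20108.80392 + 205866.36889 = 312416.03362

£312416.03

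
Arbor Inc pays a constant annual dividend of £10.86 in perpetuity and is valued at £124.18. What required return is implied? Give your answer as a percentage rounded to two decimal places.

8.75%

P = C/r ⇒ r = C/P = £10.86/£124.18 = 0.087454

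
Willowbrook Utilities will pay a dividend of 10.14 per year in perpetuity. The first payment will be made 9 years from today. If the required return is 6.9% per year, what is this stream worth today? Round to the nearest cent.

86.17

Value at end of year 8: C / r = 10.14 / 0.069 = 146.9565
Discount to today: PV = 146.9565 / (1 + 0.069)^8 = 146.9565 / 1.705382 = 86.17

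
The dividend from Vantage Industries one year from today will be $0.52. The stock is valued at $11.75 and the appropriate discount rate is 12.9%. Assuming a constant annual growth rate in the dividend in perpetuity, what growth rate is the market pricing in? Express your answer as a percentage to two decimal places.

8.47%

P = D₁/(r−g) ⇒ g = r − D₁/P = 0.129 − $0.52/$11.75 = 0.084745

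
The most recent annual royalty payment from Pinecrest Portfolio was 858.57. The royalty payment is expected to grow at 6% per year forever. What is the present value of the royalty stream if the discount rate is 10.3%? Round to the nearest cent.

21164.75

D₁ = D₀ × (1 + g) = 858.57 × 1.06 = 910.0842
Growing perpetuity: P = D₁ / (r − g) = 910.0842 / (0.103 − 0.06) = 21,164.75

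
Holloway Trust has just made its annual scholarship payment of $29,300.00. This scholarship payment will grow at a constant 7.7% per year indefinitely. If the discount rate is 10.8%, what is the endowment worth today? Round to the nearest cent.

D₁ = D₀ × (1 + g) = $29,300.00 × 1.077 = $31,556.1000
Growing perpetuity: P = D₁ / (r − g) = $31,556.1000 / (0.108 − 0.077) = $1,017,938.71

$1017938.71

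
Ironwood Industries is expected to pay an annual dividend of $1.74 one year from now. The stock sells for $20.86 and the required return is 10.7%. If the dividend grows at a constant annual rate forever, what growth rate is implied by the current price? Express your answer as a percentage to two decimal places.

2.36%

P = D₁/(r−g) ⇒ g = r − D₁/P = 0.107 − $1.74/$20.86 = 0.023587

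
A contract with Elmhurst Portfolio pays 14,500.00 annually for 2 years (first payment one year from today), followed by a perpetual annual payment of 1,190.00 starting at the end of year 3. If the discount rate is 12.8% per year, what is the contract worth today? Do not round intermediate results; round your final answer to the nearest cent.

PV of 2-year annuity: 14,500.00 × [1 − (1+0.128)^−2] / 0.128 = 24250.54072
Perpetuity value at year 2: 1,190.00 / 0.128 = 9296.87500
PV of perpetuity: 9296.87500 / (1+0.128)^2 = 7306.65821
Total PV = 24250.54072 + 7306.65821 = 31557.19893

31557.20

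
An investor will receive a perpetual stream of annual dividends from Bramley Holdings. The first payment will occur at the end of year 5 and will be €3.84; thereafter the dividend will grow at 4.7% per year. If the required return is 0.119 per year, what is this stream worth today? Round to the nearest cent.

€34.02

Value at end of year 4: C₁ / (r − g) = €3.84 / (0.119 − 0.047) = €53.3333
Discount to today: PV = €53.3333 / (1 + 0.119)^4 = €53.3333 / 1.567907 = €34.02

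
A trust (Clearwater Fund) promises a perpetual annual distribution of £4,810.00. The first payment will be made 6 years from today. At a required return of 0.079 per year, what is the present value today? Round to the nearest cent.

£41630.42

Value at end of year 5: C / r = £4,810.00 / 0.079 = £60,886.0759
Discount to today: PV = £60,886.0759 / (1 + 0.079)^5 = £60,886.0759 / 1.462538 = £41,630.42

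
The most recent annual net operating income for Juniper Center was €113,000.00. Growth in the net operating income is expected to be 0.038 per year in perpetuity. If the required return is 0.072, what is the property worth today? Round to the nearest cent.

€3449823.53

D₁ = D₀ × (1 + g) = €113,000.00 × 1.038 = €117,294.0000
Growing perpetuity: P = D₁ / (r − g) = €117,294.0000 / (0.072 − 0.038) = €3,449,823.53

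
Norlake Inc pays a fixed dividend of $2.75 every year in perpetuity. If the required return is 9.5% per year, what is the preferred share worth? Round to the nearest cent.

$28.95

Level perpetuity: PV = C / r = $2.75 / 0.095 = $28.95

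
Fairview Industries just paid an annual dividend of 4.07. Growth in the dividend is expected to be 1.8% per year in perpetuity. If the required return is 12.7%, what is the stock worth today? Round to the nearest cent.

38.01

D₁ = D₀ × (1 + g) = 4.07 × 1.018 = 4.1433
Growing perpetuity: P = D₁ / (r − g) = 4.1433 / (0.127 − 0.018) = 38.01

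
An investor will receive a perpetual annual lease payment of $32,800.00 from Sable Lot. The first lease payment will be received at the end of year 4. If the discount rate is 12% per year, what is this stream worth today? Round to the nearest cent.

$194553.27

Value at end of year 3: C / r = $32,800.00 / 0.12 = $273,333.3333
Discount to today: PV = $273,333.3333 / (1 + 0.12)^3 = $273,333.3333 / 1.404928 = $194,553.27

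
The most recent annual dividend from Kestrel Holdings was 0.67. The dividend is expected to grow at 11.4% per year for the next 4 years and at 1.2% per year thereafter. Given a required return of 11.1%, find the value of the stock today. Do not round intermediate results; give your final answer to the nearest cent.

D_1 = 0.74638
D_2 = 0.83147
D_3 = 0.92625
D_4 = 1.03185
Terminal value at year 4: TV = D_4×(1+g_2)/(r−g_2) = 1.04423/0.099 = 10.54778
P_0 = D_1/(1+r)^1 + D_2/(1+r)^2 + D_3/(1+r)^3 + D_4/(1+r)^4 + TV/(1+r)^4
    = 0.67181 + 0.67362 + 0.67544 + 0.67727 + 6.92316 = 9.62131

9.62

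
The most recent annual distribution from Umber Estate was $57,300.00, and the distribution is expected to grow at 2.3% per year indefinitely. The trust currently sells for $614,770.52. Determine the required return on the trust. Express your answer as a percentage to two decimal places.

11.83%

D₁ = $57,300.00 × 1.023 = $58,617.9000
P = D₁/(r − g) ⇒ r = D₁/P + g = $58,617.9000/$614,770.52 + 0.023 = 0.095349 + 0.023 = 0.118349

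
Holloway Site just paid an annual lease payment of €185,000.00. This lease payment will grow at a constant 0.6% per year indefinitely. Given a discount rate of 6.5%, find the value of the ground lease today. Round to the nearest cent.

€3154406.78

D₁ = D₀ × (1 + g) = €185,000.00 × 1.006 = €186,110.0000
Growing perpetuity: P = D₁ / (r − g) = €186,110.0000 / (0.065 − 0.006) = €3,154,406.78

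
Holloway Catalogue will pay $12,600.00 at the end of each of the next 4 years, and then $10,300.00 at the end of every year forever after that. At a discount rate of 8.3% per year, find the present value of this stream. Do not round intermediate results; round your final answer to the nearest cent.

PV of 4-year annuity: $12,600.00 × [1 − (1+0.083)^−4] / 0.083 = 41455.63100
Perpetuity value at year 4: $10,300.00 / 0.083 = 124096.38554
PV of perpetuity: 124096.38554 / (1+0.083)^4 = 90208.05227
Total PV = 41455.63100 + 90208.05227 = 131663.68326

$131663.68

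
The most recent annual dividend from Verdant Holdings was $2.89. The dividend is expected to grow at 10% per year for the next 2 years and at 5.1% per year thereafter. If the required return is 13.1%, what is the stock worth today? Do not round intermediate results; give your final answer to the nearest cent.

$41.46

D_1 = 3.17900
D_2 = 3.49690
Terminal value at year 2: TV = D_2×(1+g_2)/(r−g_2) = 3.67524/0.08 = 45.94052
P_0 = D_1/(1+r)^1 + D_2/(1+r)^2 + TV/(1+r)^2
    = 2.81079 + 2.73375 + 35.91458 = 41.45911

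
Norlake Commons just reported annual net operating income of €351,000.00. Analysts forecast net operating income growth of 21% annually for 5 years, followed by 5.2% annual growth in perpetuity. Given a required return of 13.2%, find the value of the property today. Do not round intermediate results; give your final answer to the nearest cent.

D_1 = 424710.00000
D_2 = 513899.10000
D_3 = 621817.91100
D_4 = 752399.67231
D_5 = 910403.60350
Terminal value at year 5: TV = D_5×(1+g_2)/(r−g_2) = 957744.59088/0.08 = 11971807.38596
P_0 = D_1/(1+r)^1 + D_2/(1+r)^2 + D_3/(1+r)^3 + D_4/(1+r)^4 + D_5/(1+r)^5 + TV/(1+r)^5
    = 375185.51237 + 401037.51764 + 428670.84482 + 458208.23519 + 489780.88744 + 6440618.66983 = 8593501.66729

€8593501.67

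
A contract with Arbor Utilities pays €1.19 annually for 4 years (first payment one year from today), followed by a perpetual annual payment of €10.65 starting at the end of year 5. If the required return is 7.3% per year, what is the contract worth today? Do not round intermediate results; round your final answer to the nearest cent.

PV of 4-year annuity: €1.19 × [1 − (1+0.073)^−4] / 0.073 = 4.00363
Perpetuity value at year 4: €10.65 / 0.073 = 145.89041
PV of perpetuity: 145.89041 / (1+0.073)^4 = 110.05958
Total PV = 4.00363 + 110.05958 = 114.06321

€114.06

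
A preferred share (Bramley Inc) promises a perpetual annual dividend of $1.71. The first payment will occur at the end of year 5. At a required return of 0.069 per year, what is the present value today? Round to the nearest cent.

$18.98

Value at end of year 4: C / r = $1.71 / 0.069 = $24.7826
Discount to today: PV = $24.7826 / (1 + 0.069)^4 = $24.7826 / 1.305903 = $18.98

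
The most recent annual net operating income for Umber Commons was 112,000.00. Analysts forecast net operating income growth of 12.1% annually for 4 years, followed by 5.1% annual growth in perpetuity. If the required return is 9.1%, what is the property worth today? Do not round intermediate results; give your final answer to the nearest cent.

3759734.18

D_1 = 125552.00000
D_2 = 140743.79200
D_3 = 157773.79083
D_4 = 176864.41952
Terminal value at year 4: TV = D_4×(1+g_2)/(r−g_2) = 185884.50492/0.04 = 4647112.62296
P_0 = D_1/(1+r)^1 + D_2/(1+r)^2 + D_3/(1+r)^3 + D_4/(1+r)^4 + TV/(1+r)^4
    = 115079.74335 + 118244.17259 + 121495.61639 + 124836.46743 + 3280078.18182 = 3759734.18159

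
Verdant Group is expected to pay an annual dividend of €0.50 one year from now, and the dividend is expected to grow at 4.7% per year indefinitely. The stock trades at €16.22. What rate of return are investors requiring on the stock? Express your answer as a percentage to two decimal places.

P = D₁/(r − g) ⇒ r = D₁/P + g = €0.5000/€16.22 + 0.047 = 0.030826 + 0.047 = 0.077826

7.78%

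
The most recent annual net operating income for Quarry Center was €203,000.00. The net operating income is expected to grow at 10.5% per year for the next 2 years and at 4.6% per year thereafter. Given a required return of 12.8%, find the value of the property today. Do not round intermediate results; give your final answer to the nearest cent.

€2878631.56

D_1 = 224315.00000
D_2 = 247868.07500
Terminal value at year 2: TV = D_2×(1+g_2)/(r−g_2) = 259270.00645/0.082 = 3161829.34695
P_0 = D_1/(1+r)^1 + D_2/(1+r)^2 + TV/(1+r)^2
    = 198860.81560 + 194806.02947 + 2484964.71737 = 2878631.56245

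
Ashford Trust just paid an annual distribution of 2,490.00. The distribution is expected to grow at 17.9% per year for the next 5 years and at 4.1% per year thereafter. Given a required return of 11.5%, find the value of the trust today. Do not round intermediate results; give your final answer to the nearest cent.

61068.57

D_1 = 2935.71000
D_2 = 3461.20209
D_3 = 4080.75726
D_4 = 4811.21281
D_5 = 5672.41991
Terminal value at year 5: TV = D_5×(1+g_2)/(r−g_2) = 5904.98912/0.074 = 79797.15033
P_0 = D_1/(1+r)^1 + D_2/(1+r)^2 + D_3/(1+r)^3 + D_4/(1+r)^4 + D_5/(1+r)^5 + TV/(1+r)^5
    = 2632.92377 + 2784.05123 + 2943.85327 + 3112.82781 + 3291.50134 + 46303.41744 = 61068.57485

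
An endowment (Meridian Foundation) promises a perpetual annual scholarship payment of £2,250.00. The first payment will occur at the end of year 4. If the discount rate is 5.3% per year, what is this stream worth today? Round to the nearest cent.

Value at end of year 3: C / r = £2,250.00 / 0.053 = £42,452.8302
Discount to today: PV = £42,452.8302 / (1 + 0.053)^3 = £42,452.8302 / 1.167576 = £36,359.80

£36359.80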